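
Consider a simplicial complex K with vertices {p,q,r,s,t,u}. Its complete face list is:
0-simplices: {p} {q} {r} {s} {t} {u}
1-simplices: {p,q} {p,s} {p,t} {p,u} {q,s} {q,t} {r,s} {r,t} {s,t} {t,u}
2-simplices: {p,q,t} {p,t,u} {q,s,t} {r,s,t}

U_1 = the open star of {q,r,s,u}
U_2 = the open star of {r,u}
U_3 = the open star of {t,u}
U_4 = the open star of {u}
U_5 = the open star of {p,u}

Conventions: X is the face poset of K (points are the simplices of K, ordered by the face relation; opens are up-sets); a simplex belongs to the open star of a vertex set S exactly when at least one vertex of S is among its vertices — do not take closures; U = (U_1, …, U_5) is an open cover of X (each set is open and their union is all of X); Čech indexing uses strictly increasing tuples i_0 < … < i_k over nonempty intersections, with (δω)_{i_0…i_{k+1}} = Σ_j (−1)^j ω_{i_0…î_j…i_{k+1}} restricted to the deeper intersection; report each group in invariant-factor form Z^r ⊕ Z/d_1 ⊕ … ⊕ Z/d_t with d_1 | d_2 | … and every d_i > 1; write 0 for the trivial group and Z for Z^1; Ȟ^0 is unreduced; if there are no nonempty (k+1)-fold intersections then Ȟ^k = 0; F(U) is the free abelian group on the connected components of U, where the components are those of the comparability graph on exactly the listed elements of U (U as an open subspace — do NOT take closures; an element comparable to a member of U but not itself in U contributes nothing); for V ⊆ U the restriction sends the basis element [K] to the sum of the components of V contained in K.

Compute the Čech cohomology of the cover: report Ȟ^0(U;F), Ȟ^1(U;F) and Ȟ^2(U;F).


nerve simplices:
  U1={{q},{r},{s},{u},{p,q},{p,s},{p,u},{q,s},{q,t},{r,s},{r,t},{s,t},{t,u},{p,q,t},{p,t,u},{q,s,t},{r,s,t}} U2={{r},{u},{p,u},{r,s},{r,t},{t,u},{p,t,u},{r,s,t}} U3={{t},{u},{p,t},{p,u},{q,t},{r,t},{s,t},{t,u},{p,q,t},{p,t,u},{q,s,t},{r,s,t}} U4={{u},{p,u},{t,u},{p,t,u}} U5={{p},{u},{p,q},{p,s},{p,t},{p,u},{t,u},{p,q,t},{p,t,u}}
  U12={{r},{u},{p,u},{r,s},{r,t},{t,u},{p,t,u},{r,s,t}} U13={{u},{p,u},{q,t},{r,t},{s,t},{t,u},{p,q,t},{p,t,u},{q,s,t},{r,s,t}} U14={{u},{p,u},{t,u},{p,t,u}} U15={{u},{p,q},{p,s},{p,u},{t,u},{p,q,t},{p,t,u}} U23={{u},{p,u},{r,t},{t,u},{p,t,u},{r,s,t}} U24={{u},{p,u},{t,u},{p,t,u}} U25={{u},{p,u},{t,u},{p,t,u}} U34={{u},{p,u},{t,u},{p,t,u}} U35={{u},{p,t},{p,u},{t,u},{p,q,t},{p,t,u}} U45={{u},{p,u},{t,u},{p,t,u}}
  U123={{u},{p,u},{r,t},{t,u},{p,t,u},{r,s,t}} U124={{u},{p,u},{t,u},{p,t,u}} U125={{u},{p,u},{t,u},{p,t,u}} U134={{u},{p,u},{t,u},{p,t,u}} U135={{u},{p,u},{t,u},{p,q,t},{p,t,u}} U145={{u},{p,u},{t,u},{p,t,u}} U234={{u},{p,u},{t,u},{p,t,u}} U235={{u},{p,u},{t,u},{p,t,u}} U245={{u},{p,u},{t,u},{p,t,u}} U345={{u},{p,u},{t,u},{p,t,u}}
  U1234={{u},{p,u},{t,u},{p,t,u}} U1235={{u},{p,u},{t,u},{p,t,u}} U1245={{u},{p,u},{t,u},{p,t,u}} U1345={{u},{p,u},{t,u},{p,t,u}} U2345={{u},{p,u},{t,u},{p,t,u}}
  U12345={{u},{p,u},{t,u},{p,t,u}}
components per intersection:
  U1: {{q},{r},{s},{p,q},{p,s},{q,s},{q,t},{r,s},{r,t},{s,t},{p,q,t},{q,s,t},{r,s,t}} {{u},{p,u},{t,u},{p,t,u}}
  U2: {{r},{r,s},{r,t},{r,s,t}} {{u},{p,u},{t,u},{p,t,u}}
  U3: {{t},{u},{p,t},{p,u},{q,t},{r,t},{s,t},{t,u},{p,q,t},{p,t,u},{q,s,t},{r,s,t}}
  U4: {{u},{p,u},{t,u},{p,t,u}}
  U5: {{p},{u},{p,q},{p,s},{p,t},{p,u},{t,u},{p,q,t},{p,t,u}}
  U12: {{r},{r,s},{r,t},{r,s,t}} {{u},{p,u},{t,u},{p,t,u}}
  U13: {{u},{p,u},{t,u},{p,t,u}} {{q,t},{r,t},{s,t},{p,q,t},{q,s,t},{r,s,t}}
  U14: {{u},{p,u},{t,u},{p,t,u}}
  U15: {{u},{p,u},{t,u},{p,t,u}} {{p,q},{p,q,t}} {{p,s}}
  U23: {{u},{p,u},{t,u},{p,t,u}} {{r,t},{r,s,t}}
  U24: {{u},{p,u},{t,u},{p,t,u}}
  U25: {{u},{p,u},{t,u},{p,t,u}}
  U34: {{u},{p,u},{t,u},{p,t,u}}
  U35: {{u},{p,t},{p,u},{t,u},{p,q,t},{p,t,u}}
  U45: {{u},{p,u},{t,u},{p,t,u}}
  U123: {{u},{p,u},{t,u},{p,t,u}} {{r,t},{r,s,t}}
  U124: {{u},{p,u},{t,u},{p,t,u}}
  U125: {{u},{p,u},{t,u},{p,t,u}}
  U134: {{u},{p,u},{t,u},{p,t,u}}
  U135: {{u},{p,u},{t,u},{p,t,u}} {{p,q,t}}
  U145: {{u},{p,u},{t,u},{p,t,u}}
  U234: {{u},{p,u},{t,u},{p,t,u}}
  U235: {{u},{p,u},{t,u},{p,t,u}}
  U245: {{u},{p,u},{t,u},{p,t,u}}
  U345: {{u},{p,u},{t,u},{p,t,u}}
  U1234: {{u},{p,u},{t,u},{p,t,u}}
  U1235: {{u},{p,u},{t,u},{p,t,u}}
  U1245: {{u},{p,u},{t,u},{p,t,u}}
  U1345: {{u},{p,u},{t,u},{p,t,u}}
  U2345: {{u},{p,u},{t,u},{p,t,u}}
  U12345: {{u},{p,u},{t,u},{p,t,u}}
C dims 7,15,12,5; δ0: rk 6, SNF 1^6; δ1: rk 8, SNF 1^8; δ2: rk 4, SNF 1^4
degree 0: 7−6−0 = 1 → Ȟ^0 ≅ Z
degree 1: 15−8−6 = 1 → Ȟ^1 ≅ Z
degree 2: 12−4−8 = 0 → Ȟ^2 ≅ 0

Ȟ^0 = Z, Ȟ^1 = Z and Ȟ^2 = 0


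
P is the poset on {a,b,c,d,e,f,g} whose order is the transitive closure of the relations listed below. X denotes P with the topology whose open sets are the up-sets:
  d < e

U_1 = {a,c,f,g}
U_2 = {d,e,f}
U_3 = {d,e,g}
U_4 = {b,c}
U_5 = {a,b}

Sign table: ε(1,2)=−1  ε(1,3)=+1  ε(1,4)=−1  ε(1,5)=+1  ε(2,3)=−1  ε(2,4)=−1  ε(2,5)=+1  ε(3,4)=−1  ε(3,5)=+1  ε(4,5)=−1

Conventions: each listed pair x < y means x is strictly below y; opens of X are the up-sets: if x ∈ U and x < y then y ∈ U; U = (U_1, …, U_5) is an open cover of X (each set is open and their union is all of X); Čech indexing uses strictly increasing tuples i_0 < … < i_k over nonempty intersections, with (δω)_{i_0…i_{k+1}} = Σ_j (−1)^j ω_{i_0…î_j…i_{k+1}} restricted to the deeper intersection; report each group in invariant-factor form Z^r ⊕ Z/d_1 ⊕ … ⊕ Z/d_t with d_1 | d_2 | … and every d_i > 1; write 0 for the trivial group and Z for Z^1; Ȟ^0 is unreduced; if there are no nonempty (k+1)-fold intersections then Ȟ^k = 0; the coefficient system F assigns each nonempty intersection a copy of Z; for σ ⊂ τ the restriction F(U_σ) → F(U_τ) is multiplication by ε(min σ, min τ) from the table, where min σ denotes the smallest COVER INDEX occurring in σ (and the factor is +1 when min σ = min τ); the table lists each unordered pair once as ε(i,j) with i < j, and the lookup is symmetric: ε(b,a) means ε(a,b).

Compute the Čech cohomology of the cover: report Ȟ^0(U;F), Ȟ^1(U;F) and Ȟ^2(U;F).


Ȟ^0(U;F) ≅ Z,  Ȟ^1(U;F) ≅ Z^2,  Ȟ^2(U;F) ≅ 0

intersection data:
  U12={f} U13={g} U14={c} U15={a} U23={d,e} U45={b}
C dims 5,6; δ0: rk 4, SNF 1^4
Ȟ^0 = (5 − 4) − 0 = 1, so Ȟ^0 ≅ Z
Ȟ^1 = (6 − 0) − 4 = 2, so Ȟ^1 ≅ Z^2
Ȟ^2 = (0 − 0) − 0 = 0, so Ȟ^2 ≅ 0


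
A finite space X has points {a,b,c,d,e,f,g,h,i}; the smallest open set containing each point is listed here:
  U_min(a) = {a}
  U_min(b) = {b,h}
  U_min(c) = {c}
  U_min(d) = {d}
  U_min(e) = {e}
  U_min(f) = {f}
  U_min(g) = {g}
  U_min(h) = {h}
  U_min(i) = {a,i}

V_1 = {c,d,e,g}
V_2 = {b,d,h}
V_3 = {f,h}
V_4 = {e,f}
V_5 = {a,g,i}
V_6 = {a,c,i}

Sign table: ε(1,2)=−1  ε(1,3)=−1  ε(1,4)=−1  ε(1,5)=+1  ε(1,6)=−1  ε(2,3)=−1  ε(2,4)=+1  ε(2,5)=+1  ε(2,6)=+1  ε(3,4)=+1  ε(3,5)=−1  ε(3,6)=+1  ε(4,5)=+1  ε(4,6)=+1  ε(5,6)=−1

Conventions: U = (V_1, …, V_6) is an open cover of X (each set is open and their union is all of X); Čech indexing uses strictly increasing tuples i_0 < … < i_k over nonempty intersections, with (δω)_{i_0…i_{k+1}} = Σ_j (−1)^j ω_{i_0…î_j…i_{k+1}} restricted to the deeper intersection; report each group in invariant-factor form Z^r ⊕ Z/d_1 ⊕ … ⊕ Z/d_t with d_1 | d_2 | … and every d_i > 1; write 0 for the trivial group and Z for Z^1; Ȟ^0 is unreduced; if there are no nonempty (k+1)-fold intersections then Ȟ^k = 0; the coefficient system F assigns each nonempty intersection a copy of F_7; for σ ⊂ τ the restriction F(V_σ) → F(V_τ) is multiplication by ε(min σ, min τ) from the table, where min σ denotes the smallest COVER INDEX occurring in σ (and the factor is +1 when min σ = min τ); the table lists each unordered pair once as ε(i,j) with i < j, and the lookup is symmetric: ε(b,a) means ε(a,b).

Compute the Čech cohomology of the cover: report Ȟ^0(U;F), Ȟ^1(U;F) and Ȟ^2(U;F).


nonempty intersections:
  V12={d} V14={e} V15={g} V16={c} V23={h} V34={f} V56={a,i}
C dims 6,7; δ0: rk_F7 6
Ȟ^0: (6−6)−0=0 ⇒ 0
Ȟ^1: (7−0)−6=1 ⇒ Z/7
Ȟ^2: (0−0)−0=0 ⇒ 0

Ȟ^0 = 0, Ȟ^1 = Z/7 and Ȟ^2 = 0


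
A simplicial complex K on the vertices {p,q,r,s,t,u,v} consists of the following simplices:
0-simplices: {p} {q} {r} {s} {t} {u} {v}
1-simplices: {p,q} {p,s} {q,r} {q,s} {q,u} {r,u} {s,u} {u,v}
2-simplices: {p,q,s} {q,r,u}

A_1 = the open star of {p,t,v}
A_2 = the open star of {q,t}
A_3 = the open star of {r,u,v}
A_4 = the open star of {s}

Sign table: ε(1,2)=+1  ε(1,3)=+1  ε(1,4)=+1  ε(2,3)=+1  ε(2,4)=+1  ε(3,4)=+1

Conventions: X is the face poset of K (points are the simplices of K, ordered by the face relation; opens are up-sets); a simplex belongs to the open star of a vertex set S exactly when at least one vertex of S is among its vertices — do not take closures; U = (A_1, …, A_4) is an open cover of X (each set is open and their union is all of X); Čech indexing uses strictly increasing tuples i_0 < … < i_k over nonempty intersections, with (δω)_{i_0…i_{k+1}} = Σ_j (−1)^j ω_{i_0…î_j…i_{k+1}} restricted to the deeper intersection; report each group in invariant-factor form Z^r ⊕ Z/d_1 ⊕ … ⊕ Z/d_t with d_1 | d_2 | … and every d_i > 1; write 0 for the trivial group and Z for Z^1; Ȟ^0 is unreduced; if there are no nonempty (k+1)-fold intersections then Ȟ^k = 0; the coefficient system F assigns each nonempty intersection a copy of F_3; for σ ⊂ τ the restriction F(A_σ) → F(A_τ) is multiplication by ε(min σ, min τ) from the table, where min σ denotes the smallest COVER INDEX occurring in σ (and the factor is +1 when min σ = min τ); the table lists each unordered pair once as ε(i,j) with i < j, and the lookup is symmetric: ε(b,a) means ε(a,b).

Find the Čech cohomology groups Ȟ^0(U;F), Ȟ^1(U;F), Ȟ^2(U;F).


nerve simplices:
  A1={{p},{t},{v},{p,q},{p,s},{u,v},{p,q,s}} A2={{q},{t},{p,q},{q,r},{q,s},{q,u},{p,q,s},{q,r,u}} A3={{r},{u},{v},{q,r},{q,u},{r,u},{s,u},{u,v},{q,r,u}} A4={{s},{p,s},{q,s},{s,u},{p,q,s}}
  A12={{t},{p,q},{p,q,s}} A13={{v},{u,v}} A14={{p,s},{p,q,s}} A23={{q,r},{q,u},{q,r,u}} A24={{q,s},{p,q,s}} A34={{s,u}}
  A124={{p,q,s}}
C dims 4,6,1; δ0: rk_F3 3; δ1: rk_F3 1
degree 0: 4−3−0 = 1 → Ȟ^0 ≅ Z/3
degree 1: 6−1−3 = 2 → Ȟ^1 ≅ Z/3 ⊕ Z/3
degree 2: 1−0−1 = 0 → Ȟ^2 ≅ 0

Ȟ^0 = Z/3,  Ȟ^1 = Z/3 ⊕ Z/3,  Ȟ^2 = 0


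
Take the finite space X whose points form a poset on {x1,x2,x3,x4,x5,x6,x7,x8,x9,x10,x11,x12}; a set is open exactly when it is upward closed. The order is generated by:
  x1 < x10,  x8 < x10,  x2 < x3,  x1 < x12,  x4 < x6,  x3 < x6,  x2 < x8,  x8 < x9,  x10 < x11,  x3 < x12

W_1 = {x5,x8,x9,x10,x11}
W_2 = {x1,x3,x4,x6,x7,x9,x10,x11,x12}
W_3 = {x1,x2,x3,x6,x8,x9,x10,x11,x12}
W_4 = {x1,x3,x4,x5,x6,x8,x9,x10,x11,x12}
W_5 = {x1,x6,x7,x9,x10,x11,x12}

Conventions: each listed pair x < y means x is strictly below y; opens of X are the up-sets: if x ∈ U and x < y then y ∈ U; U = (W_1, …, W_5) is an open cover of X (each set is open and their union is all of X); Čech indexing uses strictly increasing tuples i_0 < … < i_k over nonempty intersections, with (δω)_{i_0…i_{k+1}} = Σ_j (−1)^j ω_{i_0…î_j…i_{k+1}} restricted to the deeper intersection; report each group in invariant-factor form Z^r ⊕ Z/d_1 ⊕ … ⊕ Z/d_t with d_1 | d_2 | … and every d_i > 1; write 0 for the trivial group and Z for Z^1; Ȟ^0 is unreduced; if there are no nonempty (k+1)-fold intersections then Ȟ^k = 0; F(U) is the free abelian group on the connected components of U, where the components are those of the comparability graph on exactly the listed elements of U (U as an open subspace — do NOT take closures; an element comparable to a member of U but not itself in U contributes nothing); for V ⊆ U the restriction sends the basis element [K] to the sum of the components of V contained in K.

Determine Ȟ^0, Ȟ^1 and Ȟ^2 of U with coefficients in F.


nerve of the cover:
  W12={x9,x10,x11} W13={x8,x9,x10,x11} W14={x5,x8,x9,x10,x11} W15={x9,x10,x11} W23={x1,x3,x6,x9,x10,x11,x12} W24={x1,x3,x4,x6,x9,x10,x11,x12} W25={x1,x6,x7,x9,x10,x11,x12} W34={x1,x3,x6,x8,x9,x10,x11,x12} W35={x1,x6,x9,x10,x11,x12} W45={x1,x6,x9,x10,x11,x12}
  W123={x9,x10,x11} W124={x9,x10,x11} W125={x9,x10,x11} W134={x8,x9,x10,x11} W135={x9,x10,x11} W145={x9,x10,x11} W234={x1,x3,x6,x9,x10,x11,x12} W235={x1,x6,x9,x10,x11,x12} W245={x1,x6,x9,x10,x11,x12} W345={x1,x6,x9,x10,x11,x12}
  W1234={x9,x10,x11} W1235={x9,x10,x11} W1245={x9,x10,x11} W1345={x9,x10,x11} W2345={x1,x6,x9,x10,x11,x12}
  W12345={x9,x10,x11}
components per intersection:
  W1: {x5} {x8,x9,x10,x11}
  W2: {x1,x3,x4,x6,x10,x11,x12} {x7} {x9}
  W3: {x1,x2,x3,x6,x8,x9,x10,x11,x12}
  W4: {x1,x3,x4,x6,x8,x9,x10,x11,x12} {x5}
  W5: {x1,x10,x11,x12} {x6} {x7} {x9}
  W12: {x9} {x10,x11}
  W13: {x8,x9,x10,x11}
  W14: {x5} {x8,x9,x10,x11}
  W15: {x9} {x10,x11}
  W23: {x1,x3,x6,x10,x11,x12} {x9}
  W24: {x1,x3,x4,x6,x10,x11,x12} {x9}
  W25: {x1,x10,x11,x12} {x6} {x7} {x9}
  W34: {x1,x3,x6,x8,x9,x10,x11,x12}
  W35: {x1,x10,x11,x12} {x6} {x9}
  W45: {x1,x10,x11,x12} {x6} {x9}
  W123: {x9} {x10,x11}
  W124: {x9} {x10,x11}
  W125: {x9} {x10,x11}
  W134: {x8,x9,x10,x11}
  W135: {x9} {x10,x11}
  W145: {x9} {x10,x11}
  W234: {x1,x3,x6,x10,x11,x12} {x9}
  W235: {x1,x10,x11,x12} {x6} {x9}
  W245: {x1,x10,x11,x12} {x6} {x9}
  W345: {x1,x10,x11,x12} {x6} {x9}
  W1234: {x9} {x10,x11}
  W1235: {x9} {x10,x11}
  W1245: {x9} {x10,x11}
  W1345: {x9} {x10,x11}
  W2345: {x1,x10,x11,x12} {x6} {x9}
  W12345: {x9} {x10,x11}
C dims 12,22,22,11; δ0: rk 9, SNF 1^9; δ1: rk 13, SNF 1^13; δ2: rk 9, SNF 1^9
Ȟ^0 = (12 − 9) − 0 = 3, so Ȟ^0 ≅ Z^3
Ȟ^1 = (22 − 13) − 9 = 0, so Ȟ^1 ≅ 0
Ȟ^2 = (22 − 9) − 13 = 0, so Ȟ^2 ≅ 0

Ȟ^0 = Z^3,  Ȟ^1 = 0,  Ȟ^2 = 0


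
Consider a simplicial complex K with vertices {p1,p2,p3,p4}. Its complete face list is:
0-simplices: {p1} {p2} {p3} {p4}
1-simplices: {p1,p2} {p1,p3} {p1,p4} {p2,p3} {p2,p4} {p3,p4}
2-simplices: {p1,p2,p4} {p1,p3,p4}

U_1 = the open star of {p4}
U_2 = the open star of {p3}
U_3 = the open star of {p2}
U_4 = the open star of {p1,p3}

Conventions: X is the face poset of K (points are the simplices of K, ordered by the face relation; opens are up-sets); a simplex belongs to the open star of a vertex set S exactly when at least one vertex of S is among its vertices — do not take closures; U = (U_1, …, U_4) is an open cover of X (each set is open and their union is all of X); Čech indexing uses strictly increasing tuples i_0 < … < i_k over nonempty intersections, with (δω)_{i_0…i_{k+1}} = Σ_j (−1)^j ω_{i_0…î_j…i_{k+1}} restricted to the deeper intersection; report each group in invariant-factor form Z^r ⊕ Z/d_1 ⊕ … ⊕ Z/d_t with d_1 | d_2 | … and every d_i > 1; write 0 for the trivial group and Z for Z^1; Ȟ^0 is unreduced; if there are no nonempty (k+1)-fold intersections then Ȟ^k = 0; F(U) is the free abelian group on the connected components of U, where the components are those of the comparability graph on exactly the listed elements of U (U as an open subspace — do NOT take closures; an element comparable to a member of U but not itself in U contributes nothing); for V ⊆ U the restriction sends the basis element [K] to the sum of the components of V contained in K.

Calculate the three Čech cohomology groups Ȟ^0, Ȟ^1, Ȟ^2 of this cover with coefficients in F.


nerve simplices:
  U1={{p4},{p1,p4},{p2,p4},{p3,p4},{p1,p2,p4},{p1,p3,p4}} U2={{p3},{p1,p3},{p2,p3},{p3,p4},{p1,p3,p4}} U3={{p2},{p1,p2},{p2,p3},{p2,p4},{p1,p2,p4}} U4={{p1},{p3},{p1,p2},{p1,p3},{p1,p4},{p2,p3},{p3,p4},{p1,p2,p4},{p1,p3,p4}}
  U12={{p3,p4},{p1,p3,p4}} U13={{p2,p4},{p1,p2,p4}} U14={{p1,p4},{p3,p4},{p1,p2,p4},{p1,p3,p4}} U23={{p2,p3}} U24={{p3},{p1,p3},{p2,p3},{p3,p4},{p1,p3,p4}} U34={{p1,p2},{p2,p3},{p1,p2,p4}}
  U124={{p3,p4},{p1,p3,p4}} U134={{p1,p2,p4}} U234={{p2,p3}}
components per intersection:
  U1: {{p4},{p1,p4},{p2,p4},{p3,p4},{p1,p2,p4},{p1,p3,p4}}
  U2: {{p3},{p1,p3},{p2,p3},{p3,p4},{p1,p3,p4}}
  U3: {{p2},{p1,p2},{p2,p3},{p2,p4},{p1,p2,p4}}
  U4: {{p1},{p3},{p1,p2},{p1,p3},{p1,p4},{p2,p3},{p3,p4},{p1,p2,p4},{p1,p3,p4}}
  U12: {{p3,p4},{p1,p3,p4}}
  U13: {{p2,p4},{p1,p2,p4}}
  U14: {{p1,p4},{p3,p4},{p1,p2,p4},{p1,p3,p4}}
  U23: {{p2,p3}}
  U24: {{p3},{p1,p3},{p2,p3},{p3,p4},{p1,p3,p4}}
  U34: {{p1,p2},{p1,p2,p4}} {{p2,p3}}
  U124: {{p3,p4},{p1,p3,p4}}
  U134: {{p1,p2,p4}}
  U234: {{p2,p3}}
C dims 4,7,3; δ0: rk 3, SNF 1^3; δ1: rk 3, SNF 1^3
degree 0: 4−3−0 = 1 → Ȟ^0 ≅ Z
degree 1: 7−3−3 = 1 → Ȟ^1 ≅ Z
degree 2: 3−0−3 = 0 → Ȟ^2 ≅ 0

Ȟ^0 = Z,  Ȟ^1 = Z,  Ȟ^2 = 0


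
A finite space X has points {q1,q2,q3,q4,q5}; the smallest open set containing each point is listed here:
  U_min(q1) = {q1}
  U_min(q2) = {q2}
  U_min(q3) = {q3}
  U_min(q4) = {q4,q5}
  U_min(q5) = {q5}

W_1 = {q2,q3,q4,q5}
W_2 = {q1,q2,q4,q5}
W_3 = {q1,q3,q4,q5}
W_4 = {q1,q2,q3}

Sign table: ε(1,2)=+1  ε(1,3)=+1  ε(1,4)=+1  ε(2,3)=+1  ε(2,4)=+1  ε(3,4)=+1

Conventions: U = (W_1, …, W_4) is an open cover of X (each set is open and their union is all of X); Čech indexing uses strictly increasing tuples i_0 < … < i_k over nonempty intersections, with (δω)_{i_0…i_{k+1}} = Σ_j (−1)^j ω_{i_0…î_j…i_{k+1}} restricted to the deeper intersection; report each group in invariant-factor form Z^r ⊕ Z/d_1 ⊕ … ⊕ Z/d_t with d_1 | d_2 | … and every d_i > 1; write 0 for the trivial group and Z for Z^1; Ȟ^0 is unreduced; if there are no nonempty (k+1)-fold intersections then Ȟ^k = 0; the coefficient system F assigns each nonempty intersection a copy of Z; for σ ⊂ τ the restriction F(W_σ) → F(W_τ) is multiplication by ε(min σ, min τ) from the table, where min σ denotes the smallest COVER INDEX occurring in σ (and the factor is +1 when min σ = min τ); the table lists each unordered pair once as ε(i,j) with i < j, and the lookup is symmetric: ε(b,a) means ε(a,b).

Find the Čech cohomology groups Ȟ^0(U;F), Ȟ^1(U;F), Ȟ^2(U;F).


Ȟ^0 ≅ Z, Ȟ^1 ≅ 0, Ȟ^2 ≅ Z

nerve simplices:
  W12={q2,q4,q5} W13={q3,q4,q5} W14={q2,q3} W23={q1,q4,q5} W24={q1,q2} W34={q1,q3}
  W123={q4,q5} W124={q2} W134={q3} W234={q1}
C dims 4,6,4; δ0: rk 3, SNF 1^3; δ1: rk 3, SNF 1^3
degree 0: 4−3−0 = 1 → Ȟ^0 ≅ Z
degree 1: 6−3−3 = 0 → Ȟ^1 ≅ 0
degree 2: 4−0−3 = 1 → Ȟ^2 ≅ Z


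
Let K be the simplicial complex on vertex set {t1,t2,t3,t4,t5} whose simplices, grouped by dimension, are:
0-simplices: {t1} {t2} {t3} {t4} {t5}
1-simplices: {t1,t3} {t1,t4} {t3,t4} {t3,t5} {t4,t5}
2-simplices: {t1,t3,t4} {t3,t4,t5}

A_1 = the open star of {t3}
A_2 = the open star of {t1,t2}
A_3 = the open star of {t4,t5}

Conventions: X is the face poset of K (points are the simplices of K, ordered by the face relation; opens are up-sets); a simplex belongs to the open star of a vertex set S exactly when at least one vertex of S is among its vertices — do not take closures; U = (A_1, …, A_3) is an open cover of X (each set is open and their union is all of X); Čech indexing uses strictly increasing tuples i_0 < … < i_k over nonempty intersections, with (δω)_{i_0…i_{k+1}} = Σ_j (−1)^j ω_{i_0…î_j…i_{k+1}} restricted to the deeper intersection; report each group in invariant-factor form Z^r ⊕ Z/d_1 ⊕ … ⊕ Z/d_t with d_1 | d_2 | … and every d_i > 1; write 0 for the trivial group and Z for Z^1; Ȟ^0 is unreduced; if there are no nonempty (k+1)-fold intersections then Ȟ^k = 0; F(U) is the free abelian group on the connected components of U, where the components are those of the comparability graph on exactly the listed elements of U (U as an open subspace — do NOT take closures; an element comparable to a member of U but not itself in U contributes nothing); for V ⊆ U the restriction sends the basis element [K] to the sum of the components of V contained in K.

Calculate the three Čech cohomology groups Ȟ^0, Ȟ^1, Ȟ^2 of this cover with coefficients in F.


cover nerve:
  A1={{t3},{t1,t3},{t3,t4},{t3,t5},{t1,t3,t4},{t3,t4,t5}} A2={{t1},{t2},{t1,t3},{t1,t4},{t1,t3,t4}} A3={{t4},{t5},{t1,t4},{t3,t4},{t3,t5},{t4,t5},{t1,t3,t4},{t3,t4,t5}}
  A12={{t1,t3},{t1,t3,t4}} A13={{t3,t4},{t3,t5},{t1,t3,t4},{t3,t4,t5}} A23={{t1,t4},{t1,t3,t4}}
  A123={{t1,t3,t4}}
components per intersection:
  A1: {{t3},{t1,t3},{t3,t4},{t3,t5},{t1,t3,t4},{t3,t4,t5}}
  A2: {{t1},{t1,t3},{t1,t4},{t1,t3,t4}} {{t2}}
  A3: {{t4},{t5},{t1,t4},{t3,t4},{t3,t5},{t4,t5},{t1,t3,t4},{t3,t4,t5}}
  A12: {{t1,t3},{t1,t3,t4}}
  A13: {{t3,t4},{t3,t5},{t1,t3,t4},{t3,t4,t5}}
  A23: {{t1,t4},{t1,t3,t4}}
  A123: {{t1,t3,t4}}
C dims 4,3,1; δ0: rk 2, SNF 1^2; δ1: rk 1, SNF 1^1
Ȟ^0: (4−2)−0=2 ⇒ Z^2
Ȟ^1: (3−1)−2=0 ⇒ 0
Ȟ^2: (1−0)−1=0 ⇒ 0

Ȟ^0(U;F) ≅ Z^2,  Ȟ^1(U;F) ≅ 0,  Ȟ^2(U;F) ≅ 0


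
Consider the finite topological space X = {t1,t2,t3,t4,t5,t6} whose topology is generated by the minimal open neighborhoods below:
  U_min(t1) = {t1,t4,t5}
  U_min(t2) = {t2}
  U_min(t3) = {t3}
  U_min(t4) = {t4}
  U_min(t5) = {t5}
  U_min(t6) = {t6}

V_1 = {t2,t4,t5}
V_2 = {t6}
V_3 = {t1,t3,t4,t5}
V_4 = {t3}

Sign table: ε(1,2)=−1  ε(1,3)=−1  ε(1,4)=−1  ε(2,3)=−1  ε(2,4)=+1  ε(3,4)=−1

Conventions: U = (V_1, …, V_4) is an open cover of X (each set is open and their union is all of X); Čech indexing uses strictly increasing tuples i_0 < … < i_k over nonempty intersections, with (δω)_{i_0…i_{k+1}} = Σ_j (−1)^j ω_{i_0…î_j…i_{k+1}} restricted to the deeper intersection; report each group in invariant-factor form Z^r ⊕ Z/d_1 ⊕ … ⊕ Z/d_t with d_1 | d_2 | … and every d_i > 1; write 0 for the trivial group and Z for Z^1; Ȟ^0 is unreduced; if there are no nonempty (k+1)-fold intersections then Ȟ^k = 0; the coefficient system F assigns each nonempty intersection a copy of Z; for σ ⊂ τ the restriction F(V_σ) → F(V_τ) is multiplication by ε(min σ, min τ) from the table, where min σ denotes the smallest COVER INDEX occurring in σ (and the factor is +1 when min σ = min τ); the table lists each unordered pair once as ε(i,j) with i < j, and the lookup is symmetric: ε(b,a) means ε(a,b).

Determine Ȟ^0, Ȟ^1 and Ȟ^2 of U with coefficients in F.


Ȟ^0(U;F) ≅ Z^2, Ȟ^1(U;F) ≅ 0, Ȟ^2(U;F) ≅ 0

cover nerve:
  V13={t4,t5} V34={t3}
C dims 4,2; δ0: rk 2, SNF 1^2
Ȟ^0: (4−2)−0=2 ⇒ Z^2
Ȟ^1: (2−0)−2=0 ⇒ 0
Ȟ^2: (0−0)−0=0 ⇒ 0


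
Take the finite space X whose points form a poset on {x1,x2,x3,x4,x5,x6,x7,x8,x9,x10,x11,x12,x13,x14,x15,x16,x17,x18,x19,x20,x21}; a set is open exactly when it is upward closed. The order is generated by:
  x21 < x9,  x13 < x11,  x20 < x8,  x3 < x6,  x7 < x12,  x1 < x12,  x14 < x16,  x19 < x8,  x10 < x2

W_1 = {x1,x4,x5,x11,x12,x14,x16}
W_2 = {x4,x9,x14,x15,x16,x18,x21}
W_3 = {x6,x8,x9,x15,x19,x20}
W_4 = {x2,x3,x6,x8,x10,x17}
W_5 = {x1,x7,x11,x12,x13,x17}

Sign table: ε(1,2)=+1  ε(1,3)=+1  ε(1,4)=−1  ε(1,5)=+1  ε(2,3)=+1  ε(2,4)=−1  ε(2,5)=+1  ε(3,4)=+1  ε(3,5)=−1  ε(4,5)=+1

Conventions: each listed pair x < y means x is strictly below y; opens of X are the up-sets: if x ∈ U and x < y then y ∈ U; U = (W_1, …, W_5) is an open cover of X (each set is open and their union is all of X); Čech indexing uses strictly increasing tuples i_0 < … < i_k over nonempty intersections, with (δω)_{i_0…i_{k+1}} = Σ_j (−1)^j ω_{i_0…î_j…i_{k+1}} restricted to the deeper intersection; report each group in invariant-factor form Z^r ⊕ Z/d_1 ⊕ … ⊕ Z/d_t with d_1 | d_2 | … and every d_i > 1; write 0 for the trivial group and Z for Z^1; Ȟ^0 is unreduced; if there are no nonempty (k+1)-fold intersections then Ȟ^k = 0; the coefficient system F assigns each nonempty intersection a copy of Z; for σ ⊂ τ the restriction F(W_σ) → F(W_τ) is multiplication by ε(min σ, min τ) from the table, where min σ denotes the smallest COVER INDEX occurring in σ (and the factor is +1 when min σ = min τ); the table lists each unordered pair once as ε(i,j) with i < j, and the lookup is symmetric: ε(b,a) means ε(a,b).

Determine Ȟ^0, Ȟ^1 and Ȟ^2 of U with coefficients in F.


Ȟ^0(U;F) ≅ Z, Ȟ^1(U;F) ≅ Z, Ȟ^2(U;F) ≅ 0

nerve of the cover:
  W12={x4,x14,x16} W15={x1,x11,x12} W23={x9,x15} W34={x6,x8} W45={x17}
C dims 5,5; δ0: rk 4, SNF 1^4
Ȟ^0 = (5 − 4) − 0 = 1, so Ȟ^0 ≅ Z
Ȟ^1 = (5 − 0) − 4 = 1, so Ȟ^1 ≅ Z
Ȟ^2 = (0 − 0) − 0 = 0, so Ȟ^2 ≅ 0


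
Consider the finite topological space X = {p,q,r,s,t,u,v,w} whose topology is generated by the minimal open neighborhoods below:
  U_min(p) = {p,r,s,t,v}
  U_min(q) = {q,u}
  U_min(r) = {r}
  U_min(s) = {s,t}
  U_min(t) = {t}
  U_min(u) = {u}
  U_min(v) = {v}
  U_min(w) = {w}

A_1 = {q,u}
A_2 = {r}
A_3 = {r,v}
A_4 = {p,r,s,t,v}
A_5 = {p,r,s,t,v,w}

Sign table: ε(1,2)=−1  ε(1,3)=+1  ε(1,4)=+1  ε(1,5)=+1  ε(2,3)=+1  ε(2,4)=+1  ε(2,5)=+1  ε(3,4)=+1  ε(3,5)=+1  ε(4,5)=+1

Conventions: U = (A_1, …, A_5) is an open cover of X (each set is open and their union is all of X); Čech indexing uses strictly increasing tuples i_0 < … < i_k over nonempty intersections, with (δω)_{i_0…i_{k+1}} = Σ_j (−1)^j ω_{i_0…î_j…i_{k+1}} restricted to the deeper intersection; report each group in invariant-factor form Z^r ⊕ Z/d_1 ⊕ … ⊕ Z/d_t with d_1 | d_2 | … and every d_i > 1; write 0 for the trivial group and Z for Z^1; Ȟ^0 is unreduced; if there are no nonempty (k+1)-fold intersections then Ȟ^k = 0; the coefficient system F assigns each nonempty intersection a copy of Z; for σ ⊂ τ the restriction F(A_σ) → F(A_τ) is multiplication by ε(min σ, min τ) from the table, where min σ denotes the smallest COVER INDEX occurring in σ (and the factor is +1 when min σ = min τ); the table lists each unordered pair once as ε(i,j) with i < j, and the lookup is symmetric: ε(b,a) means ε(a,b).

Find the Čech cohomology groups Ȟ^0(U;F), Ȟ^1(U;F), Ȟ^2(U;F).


nerve simplices:
  A23={r} A24={r} A25={r} A34={r,v} A35={r,v} A45={p,r,s,t,v}
  A234={r} A235={r} A245={r} A345={r,v}
  A2345={r}
C dims 5,6,4,1; δ0: rk 3, SNF 1^3; δ1: rk 3, SNF 1^3; δ2: rk 1, SNF 1^1
degree 0: 5−3−0 = 2 → Ȟ^0 ≅ Z^2
degree 1: 6−3−3 = 0 → Ȟ^1 ≅ 0
degree 2: 4−1−3 = 0 → Ȟ^2 ≅ 0

Ȟ^0(U;F) ≅ Z^2, Ȟ^1(U;F) ≅ 0, Ȟ^2(U;F) ≅ 0


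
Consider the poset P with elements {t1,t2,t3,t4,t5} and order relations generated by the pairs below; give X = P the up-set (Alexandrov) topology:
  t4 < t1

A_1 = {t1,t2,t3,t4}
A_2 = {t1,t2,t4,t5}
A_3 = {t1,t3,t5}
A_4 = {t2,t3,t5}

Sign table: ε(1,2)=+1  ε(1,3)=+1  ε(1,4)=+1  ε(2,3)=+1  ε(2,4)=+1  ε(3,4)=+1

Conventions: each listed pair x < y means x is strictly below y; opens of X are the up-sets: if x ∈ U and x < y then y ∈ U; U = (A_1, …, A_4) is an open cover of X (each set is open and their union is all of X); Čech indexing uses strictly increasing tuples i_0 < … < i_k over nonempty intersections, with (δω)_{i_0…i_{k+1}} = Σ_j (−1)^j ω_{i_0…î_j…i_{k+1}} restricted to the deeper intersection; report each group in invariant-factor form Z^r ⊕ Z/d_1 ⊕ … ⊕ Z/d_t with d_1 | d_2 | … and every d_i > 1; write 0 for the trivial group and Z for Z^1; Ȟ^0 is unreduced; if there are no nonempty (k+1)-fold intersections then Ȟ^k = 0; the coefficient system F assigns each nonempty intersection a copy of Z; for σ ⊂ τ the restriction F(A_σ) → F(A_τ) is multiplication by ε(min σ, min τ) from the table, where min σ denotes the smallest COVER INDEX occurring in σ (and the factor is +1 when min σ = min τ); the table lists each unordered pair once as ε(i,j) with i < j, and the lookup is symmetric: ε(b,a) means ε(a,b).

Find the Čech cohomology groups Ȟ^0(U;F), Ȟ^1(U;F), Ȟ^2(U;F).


intersection data:
  A12={t1,t2,t4} A13={t1,t3} A14={t2,t3} A23={t1,t5} A24={t2,t5} A34={t3,t5}
  A123={t1} A124={t2} A134={t3} A234={t5}
C dims 4,6,4; δ0: rk 3, SNF 1^3; δ1: rk 3, SNF 1^3
Ȟ^0 = (4 − 3) − 0 = 1, so Ȟ^0 ≅ Z
Ȟ^1 = (6 − 3) − 3 = 0, so Ȟ^1 ≅ 0
Ȟ^2 = (4 − 0) − 3 = 1, so Ȟ^2 ≅ Z

Ȟ^0 ≅ Z; Ȟ^1 ≅ 0; Ȟ^2 ≅ Z


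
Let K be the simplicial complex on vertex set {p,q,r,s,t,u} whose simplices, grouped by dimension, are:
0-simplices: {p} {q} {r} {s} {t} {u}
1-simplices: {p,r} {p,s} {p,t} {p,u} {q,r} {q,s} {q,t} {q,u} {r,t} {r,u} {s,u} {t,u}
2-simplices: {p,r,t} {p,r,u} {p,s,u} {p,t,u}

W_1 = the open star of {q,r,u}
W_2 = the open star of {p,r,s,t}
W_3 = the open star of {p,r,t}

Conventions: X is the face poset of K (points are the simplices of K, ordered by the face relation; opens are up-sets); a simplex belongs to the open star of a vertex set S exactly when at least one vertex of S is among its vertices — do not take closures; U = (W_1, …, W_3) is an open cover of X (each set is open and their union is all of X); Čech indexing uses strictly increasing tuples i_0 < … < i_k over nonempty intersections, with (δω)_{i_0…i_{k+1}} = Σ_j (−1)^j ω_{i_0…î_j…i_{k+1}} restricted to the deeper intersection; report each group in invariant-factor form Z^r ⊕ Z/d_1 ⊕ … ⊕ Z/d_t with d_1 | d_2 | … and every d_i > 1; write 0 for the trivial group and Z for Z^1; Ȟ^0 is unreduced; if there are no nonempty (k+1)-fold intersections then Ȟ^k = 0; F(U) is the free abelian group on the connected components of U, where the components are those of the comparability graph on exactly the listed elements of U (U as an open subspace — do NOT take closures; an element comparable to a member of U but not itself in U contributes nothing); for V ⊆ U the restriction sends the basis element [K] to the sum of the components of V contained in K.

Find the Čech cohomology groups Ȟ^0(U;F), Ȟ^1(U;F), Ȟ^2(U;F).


nonempty overlaps:
  W1={{q},{r},{u},{p,r},{p,u},{q,r},{q,s},{q,t},{q,u},{r,t},{r,u},{s,u},{t,u},{p,r,t},{p,r,u},{p,s,u},{p,t,u}} W2={{p},{r},{s},{t},{p,r},{p,s},{p,t},{p,u},{q,r},{q,s},{q,t},{r,t},{r,u},{s,u},{t,u},{p,r,t},{p,r,u},{p,s,u},{p,t,u}} W3={{p},{r},{t},{p,r},{p,s},{p,t},{p,u},{q,r},{q,t},{r,t},{r,u},{t,u},{p,r,t},{p,r,u},{p,s,u},{p,t,u}}
  W12={{r},{p,r},{p,u},{q,r},{q,s},{q,t},{r,t},{r,u},{s,u},{t,u},{p,r,t},{p,r,u},{p,s,u},{p,t,u}} W13={{r},{p,r},{p,u},{q,r},{q,t},{r,t},{r,u},{t,u},{p,r,t},{p,r,u},{p,s,u},{p,t,u}} W23={{p},{r},{t},{p,r},{p,s},{p,t},{p,u},{q,r},{q,t},{r,t},{r,u},{t,u},{p,r,t},{p,r,u},{p,s,u},{p,t,u}}
  W123={{r},{p,r},{p,u},{q,r},{q,t},{r,t},{r,u},{t,u},{p,r,t},{p,r,u},{p,s,u},{p,t,u}}
components per intersection:
  W1: {{q},{r},{u},{p,r},{p,u},{q,r},{q,s},{q,t},{q,u},{r,t},{r,u},{s,u},{t,u},{p,r,t},{p,r,u},{p,s,u},{p,t,u}}
  W2: {{p},{r},{s},{t},{p,r},{p,s},{p,t},{p,u},{q,r},{q,s},{q,t},{r,t},{r,u},{s,u},{t,u},{p,r,t},{p,r,u},{p,s,u},{p,t,u}}
  W3: {{p},{r},{t},{p,r},{p,s},{p,t},{p,u},{q,r},{q,t},{r,t},{r,u},{t,u},{p,r,t},{p,r,u},{p,s,u},{p,t,u}}
  W12: {{r},{p,r},{p,u},{q,r},{r,t},{r,u},{s,u},{t,u},{p,r,t},{p,r,u},{p,s,u},{p,t,u}} {{q,s}} {{q,t}}
  W13: {{r},{p,r},{p,u},{q,r},{r,t},{r,u},{t,u},{p,r,t},{p,r,u},{p,s,u},{p,t,u}} {{q,t}}
  W23: {{p},{r},{t},{p,r},{p,s},{p,t},{p,u},{q,r},{q,t},{r,t},{r,u},{t,u},{p,r,t},{p,r,u},{p,s,u},{p,t,u}}
  W123: {{r},{p,r},{p,u},{q,r},{r,t},{r,u},{t,u},{p,r,t},{p,r,u},{p,s,u},{p,t,u}} {{q,t}}
C dims 3,6,2; δ0: rk 2, SNF 1^2; δ1: rk 2, SNF 1^2
degree 0: 3−2−0 = 1 → Ȟ^0 ≅ Z
degree 1: 6−2−2 = 2 → Ȟ^1 ≅ Z^2
degree 2: 2−0−2 = 0 → Ȟ^2 ≅ 0

Ȟ^0 = Z,  Ȟ^1 = Z^2,  Ȟ^2 = 0


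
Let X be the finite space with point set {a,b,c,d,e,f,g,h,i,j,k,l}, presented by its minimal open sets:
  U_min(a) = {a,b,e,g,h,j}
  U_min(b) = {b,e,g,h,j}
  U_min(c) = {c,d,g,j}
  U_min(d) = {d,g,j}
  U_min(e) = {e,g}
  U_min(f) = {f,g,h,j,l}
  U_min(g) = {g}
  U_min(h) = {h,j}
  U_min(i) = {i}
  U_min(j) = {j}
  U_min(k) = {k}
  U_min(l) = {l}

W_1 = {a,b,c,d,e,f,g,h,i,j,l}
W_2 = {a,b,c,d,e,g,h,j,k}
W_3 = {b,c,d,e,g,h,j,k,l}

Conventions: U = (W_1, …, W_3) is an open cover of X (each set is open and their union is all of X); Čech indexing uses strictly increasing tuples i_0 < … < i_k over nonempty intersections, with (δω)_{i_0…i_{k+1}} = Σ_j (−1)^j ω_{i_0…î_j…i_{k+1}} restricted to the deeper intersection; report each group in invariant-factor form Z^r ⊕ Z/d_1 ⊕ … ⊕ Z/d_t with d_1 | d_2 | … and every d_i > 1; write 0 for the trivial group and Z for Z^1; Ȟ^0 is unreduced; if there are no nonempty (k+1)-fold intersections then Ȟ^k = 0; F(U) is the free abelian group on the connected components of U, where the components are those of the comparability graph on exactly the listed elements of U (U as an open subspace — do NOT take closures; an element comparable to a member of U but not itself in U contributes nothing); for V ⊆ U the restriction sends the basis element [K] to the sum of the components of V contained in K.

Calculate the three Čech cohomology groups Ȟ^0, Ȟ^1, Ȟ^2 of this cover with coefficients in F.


nonempty intersections:
  W12={a,b,c,d,e,g,h,j} W13={b,c,d,e,g,h,j,l} W23={b,c,d,e,g,h,j,k}
  W123={b,c,d,e,g,h,j}
components per intersection:
  W1: {a,b,c,d,e,f,g,h,j,l} {i}
  W2: {a,b,c,d,e,g,h,j} {k}
  W3: {b,c,d,e,g,h,j} {k} {l}
  W12: {a,b,c,d,e,g,h,j}
  W13: {b,c,d,e,g,h,j} {l}
  W23: {b,c,d,e,g,h,j} {k}
  W123: {b,c,d,e,g,h,j}
C dims 7,5,1; δ0: rk 4, SNF 1^4; δ1: rk 1, SNF 1^1
Ȟ^0: (7−4)−0=3 ⇒ Z^3
Ȟ^1: (5−1)−4=0 ⇒ 0
Ȟ^2: (1−0)−1=0 ⇒ 0

Ȟ^0(U;F) ≅ Z^3; Ȟ^1(U;F) ≅ 0; Ȟ^2(U;F) ≅ 0


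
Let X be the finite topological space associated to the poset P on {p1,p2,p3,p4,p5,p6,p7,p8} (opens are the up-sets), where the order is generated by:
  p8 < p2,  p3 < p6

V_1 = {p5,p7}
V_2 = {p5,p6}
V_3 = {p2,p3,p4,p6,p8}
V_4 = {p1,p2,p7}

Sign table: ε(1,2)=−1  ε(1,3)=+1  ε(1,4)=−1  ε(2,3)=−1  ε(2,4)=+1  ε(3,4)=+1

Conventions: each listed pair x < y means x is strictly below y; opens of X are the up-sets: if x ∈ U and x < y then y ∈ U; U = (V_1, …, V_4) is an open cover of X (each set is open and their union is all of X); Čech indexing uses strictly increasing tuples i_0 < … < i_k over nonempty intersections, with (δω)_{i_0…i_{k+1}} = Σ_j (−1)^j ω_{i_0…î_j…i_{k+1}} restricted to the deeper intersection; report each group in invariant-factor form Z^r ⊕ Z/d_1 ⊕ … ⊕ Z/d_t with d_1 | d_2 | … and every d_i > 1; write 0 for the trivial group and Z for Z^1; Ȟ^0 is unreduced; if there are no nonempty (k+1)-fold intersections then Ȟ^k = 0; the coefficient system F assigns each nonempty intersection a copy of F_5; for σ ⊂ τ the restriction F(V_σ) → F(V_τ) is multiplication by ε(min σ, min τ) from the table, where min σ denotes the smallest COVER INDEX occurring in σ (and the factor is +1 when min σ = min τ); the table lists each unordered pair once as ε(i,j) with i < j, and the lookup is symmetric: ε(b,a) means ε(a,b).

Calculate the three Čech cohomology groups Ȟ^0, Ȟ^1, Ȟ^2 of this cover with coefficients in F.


Ȟ^0 ≅ 0,  Ȟ^1 ≅ 0,  Ȟ^2 ≅ 0

intersection data:
  V12={p5} V14={p7} V23={p6} V34={p2}
C dims 4,4; δ0: rk_F5 4
Ȟ^0 = (4 − 4) − 0 = 0, so Ȟ^0 ≅ 0
Ȟ^1 = (4 − 0) − 4 = 0, so Ȟ^1 ≅ 0
Ȟ^2 = (0 − 0) − 0 = 0, so Ȟ^2 ≅ 0


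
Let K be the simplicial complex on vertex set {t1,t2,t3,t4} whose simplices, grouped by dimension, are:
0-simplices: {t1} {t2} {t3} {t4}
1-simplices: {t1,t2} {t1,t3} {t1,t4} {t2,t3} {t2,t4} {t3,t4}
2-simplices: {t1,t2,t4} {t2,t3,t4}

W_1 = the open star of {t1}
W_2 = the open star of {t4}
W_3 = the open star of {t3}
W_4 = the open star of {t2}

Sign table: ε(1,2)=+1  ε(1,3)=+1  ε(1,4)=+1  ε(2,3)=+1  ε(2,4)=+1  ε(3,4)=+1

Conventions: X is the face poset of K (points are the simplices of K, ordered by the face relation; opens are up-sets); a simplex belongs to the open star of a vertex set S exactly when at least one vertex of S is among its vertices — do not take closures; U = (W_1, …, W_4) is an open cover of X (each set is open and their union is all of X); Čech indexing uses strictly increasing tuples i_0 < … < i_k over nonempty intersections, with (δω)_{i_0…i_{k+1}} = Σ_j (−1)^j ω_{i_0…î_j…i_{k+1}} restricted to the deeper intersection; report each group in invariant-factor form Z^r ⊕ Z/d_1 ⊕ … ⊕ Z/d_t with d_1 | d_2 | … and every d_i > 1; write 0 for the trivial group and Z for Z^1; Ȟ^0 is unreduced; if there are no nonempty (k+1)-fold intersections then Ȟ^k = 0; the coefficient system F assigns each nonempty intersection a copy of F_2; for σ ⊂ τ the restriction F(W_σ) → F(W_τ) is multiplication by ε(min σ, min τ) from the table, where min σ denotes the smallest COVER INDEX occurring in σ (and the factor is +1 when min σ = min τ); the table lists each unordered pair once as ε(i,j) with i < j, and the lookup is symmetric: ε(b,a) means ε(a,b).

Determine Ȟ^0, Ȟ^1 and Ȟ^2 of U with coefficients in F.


nonempty overlaps:
  W1={{t1},{t1,t2},{t1,t3},{t1,t4},{t1,t2,t4}} W2={{t4},{t1,t4},{t2,t4},{t3,t4},{t1,t2,t4},{t2,t3,t4}} W3={{t3},{t1,t3},{t2,t3},{t3,t4},{t2,t3,t4}} W4={{t2},{t1,t2},{t2,t3},{t2,t4},{t1,t2,t4},{t2,t3,t4}}
  W12={{t1,t4},{t1,t2,t4}} W13={{t1,t3}} W14={{t1,t2},{t1,t2,t4}} W23={{t3,t4},{t2,t3,t4}} W24={{t2,t4},{t1,t2,t4},{t2,t3,t4}} W34={{t2,t3},{t2,t3,t4}}
  W124={{t1,t2,t4}} W234={{t2,t3,t4}}
C dims 4,6,2; δ0: rk_F2 3; δ1: rk_F2 2
degree 0: 4−3−0 = 1 → Ȟ^0 ≅ Z/2
degree 1: 6−2−3 = 1 → Ȟ^1 ≅ Z/2
degree 2: 2−0−2 = 0 → Ȟ^2 ≅ 0

Ȟ^0(U;F) ≅ Z/2, Ȟ^1(U;F) ≅ Z/2 and Ȟ^2(U;F) ≅ 0


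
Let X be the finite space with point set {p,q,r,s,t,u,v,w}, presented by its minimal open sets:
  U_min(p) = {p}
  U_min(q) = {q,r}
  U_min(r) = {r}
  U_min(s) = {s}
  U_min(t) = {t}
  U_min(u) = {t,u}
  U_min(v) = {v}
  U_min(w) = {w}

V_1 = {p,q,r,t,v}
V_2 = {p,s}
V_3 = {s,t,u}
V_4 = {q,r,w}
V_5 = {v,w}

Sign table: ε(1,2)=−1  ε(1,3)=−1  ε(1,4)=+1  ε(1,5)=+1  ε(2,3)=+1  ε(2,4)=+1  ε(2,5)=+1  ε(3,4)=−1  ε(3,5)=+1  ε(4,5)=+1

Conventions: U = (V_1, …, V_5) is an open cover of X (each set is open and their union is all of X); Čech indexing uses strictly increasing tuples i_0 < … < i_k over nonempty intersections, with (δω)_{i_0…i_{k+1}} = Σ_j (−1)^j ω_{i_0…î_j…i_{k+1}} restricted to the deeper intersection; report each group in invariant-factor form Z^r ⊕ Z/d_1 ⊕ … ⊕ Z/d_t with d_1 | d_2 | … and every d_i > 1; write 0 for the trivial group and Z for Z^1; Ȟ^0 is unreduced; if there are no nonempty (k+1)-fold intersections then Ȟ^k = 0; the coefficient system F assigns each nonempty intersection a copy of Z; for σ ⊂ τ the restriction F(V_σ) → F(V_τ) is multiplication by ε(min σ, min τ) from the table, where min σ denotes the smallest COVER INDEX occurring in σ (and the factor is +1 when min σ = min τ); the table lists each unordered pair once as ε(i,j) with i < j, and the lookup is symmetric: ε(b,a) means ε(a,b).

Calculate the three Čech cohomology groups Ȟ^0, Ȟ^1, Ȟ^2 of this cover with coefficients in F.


cover nerve:
  V12={p} V13={t} V14={q,r} V15={v} V23={s} V45={w}
C dims 5,6; δ0: rk 4, SNF 1^4
Ȟ^0: (5−4)−0=1 ⇒ Z
Ȟ^1: (6−0)−4=2 ⇒ Z^2
Ȟ^2: (0−0)−0=0 ⇒ 0

Ȟ^0 = Z, Ȟ^1 = Z^2, Ȟ^2 = 0


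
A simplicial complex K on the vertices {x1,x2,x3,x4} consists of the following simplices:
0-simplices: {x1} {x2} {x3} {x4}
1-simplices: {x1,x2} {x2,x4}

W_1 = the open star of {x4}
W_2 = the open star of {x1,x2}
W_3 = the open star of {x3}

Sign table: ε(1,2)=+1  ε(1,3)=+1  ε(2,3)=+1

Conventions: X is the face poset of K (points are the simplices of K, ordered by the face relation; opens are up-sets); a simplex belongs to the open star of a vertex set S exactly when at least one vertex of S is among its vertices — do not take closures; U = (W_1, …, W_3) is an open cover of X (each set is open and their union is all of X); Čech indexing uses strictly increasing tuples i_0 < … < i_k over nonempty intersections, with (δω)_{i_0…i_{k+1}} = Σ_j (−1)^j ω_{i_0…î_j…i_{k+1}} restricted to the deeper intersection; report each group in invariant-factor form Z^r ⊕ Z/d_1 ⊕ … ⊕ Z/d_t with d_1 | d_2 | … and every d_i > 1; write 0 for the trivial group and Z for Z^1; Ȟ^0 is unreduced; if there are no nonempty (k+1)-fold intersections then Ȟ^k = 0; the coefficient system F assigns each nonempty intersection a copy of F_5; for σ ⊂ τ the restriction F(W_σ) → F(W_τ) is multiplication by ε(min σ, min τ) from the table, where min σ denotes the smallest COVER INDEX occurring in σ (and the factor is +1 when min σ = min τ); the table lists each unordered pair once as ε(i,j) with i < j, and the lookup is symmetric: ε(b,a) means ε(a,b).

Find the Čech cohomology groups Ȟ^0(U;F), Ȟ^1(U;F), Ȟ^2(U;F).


intersection data:
  W1={{x4},{x2,x4}} W2={{x1},{x2},{x1,x2},{x2,x4}} W3={{x3}}
  W12={{x2,x4}}
C dims 3,1; δ0: rk_F5 1
Ȟ^0 = (3 − 1) − 0 = 2, so Ȟ^0 ≅ Z/5 ⊕ Z/5
Ȟ^1 = (1 − 0) − 1 = 0, so Ȟ^1 ≅ 0
Ȟ^2 = (0 − 0) − 0 = 0, so Ȟ^2 ≅ 0

Ȟ^0(U;F) ≅ Z/5 ⊕ Z/5, Ȟ^1(U;F) ≅ 0, Ȟ^2(U;F) ≅ 0
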